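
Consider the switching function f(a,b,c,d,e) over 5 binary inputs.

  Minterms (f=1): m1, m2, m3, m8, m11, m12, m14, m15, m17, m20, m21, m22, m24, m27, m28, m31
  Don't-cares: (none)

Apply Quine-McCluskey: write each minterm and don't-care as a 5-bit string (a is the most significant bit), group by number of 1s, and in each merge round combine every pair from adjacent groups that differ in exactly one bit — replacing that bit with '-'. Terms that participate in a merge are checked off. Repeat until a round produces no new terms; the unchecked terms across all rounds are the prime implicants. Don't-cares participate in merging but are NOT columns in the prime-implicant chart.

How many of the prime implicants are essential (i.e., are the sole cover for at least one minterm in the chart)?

4

[col 0] 00001*, 00010*, 00011*, 01000*, 01011*, 01100*, 01110*, 01111*, 10001*, 10100*, 10101*, 10110*, 11000*, 11011*, 11100*, 11111*
[col 1] -0001, -1000*, -1011*, -1100*, -1111*, 0-011, 000-1, 0001-, 01-00*, 01-11*, 011-0, 0111-, 1-100, 10-01, 101-0, 1010-, 11-00*, 11-11*
[col 2] -1-00, -1-11
Prime implicants: -0001, -1-00, -1-11, 0-011, 000-1, 0001-, 011-0, 0111-, 1-100, 10-01, 101-0, 1010-
PI chart (minterm → PIs covering it):
  1 | -0001,000-1
  2 | 0001-  (sole → essential)
  3 | 0-011,000-1,0001-
  8 | -1-00  (sole → essential)
  11 | -1-11,0-011
  12 | -1-00,011-0
  14 | 011-0,0111-
  15 | -1-11,0111-
  17 | -0001,10-01
  20 | 1-100,101-0,1010-
  21 | 10-01,1010-
  22 | 101-0  (sole → essential)
  24 | -1-00  (sole → essential)
  27 | -1-11  (sole → essential)
  28 | -1-00,1-100
  31 | -1-11  (sole → essential)
Essential prime implicants: -1-00, -1-11, 0001-, 101-0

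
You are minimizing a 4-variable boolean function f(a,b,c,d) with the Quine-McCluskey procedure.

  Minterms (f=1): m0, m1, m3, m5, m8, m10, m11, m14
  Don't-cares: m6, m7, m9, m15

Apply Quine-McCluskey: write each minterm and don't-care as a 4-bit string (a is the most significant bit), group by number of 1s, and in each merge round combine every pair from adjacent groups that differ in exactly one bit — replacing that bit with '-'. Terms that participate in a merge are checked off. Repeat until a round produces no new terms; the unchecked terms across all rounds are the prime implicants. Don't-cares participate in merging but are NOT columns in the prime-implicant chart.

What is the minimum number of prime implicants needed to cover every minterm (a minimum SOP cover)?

3

[col 0] 0000*, 0001*, 0011*, 0101*, 0110*, 0111*, 1000*, 1001*, 1010*, 1011*, 1110*, 1111*
[col 1] -000*, -001*, -011*, -110*, -111*, 0-01*, 0-11*, 00-1*, 000-*, 01-1*, 011-*, 1-10*, 1-11*, 10-0*, 10-1*, 100-*, 101-*, 111-*
[col 2] --11, -0-1, -00-, -11-, 0--1, 1-1-, 10--
Prime implicants: --11, -0-1, -00-, -11-, 0--1, 1-1-, 10--
PI chart (minterm → PIs covering it):
  0 | -00-  (sole → essential)
  1 | -0-1,-00-,0--1
  3 | --11,-0-1,0--1
  5 | 0--1  (sole → essential)
  8 | -00-,10--
  10 | 1-1-,10--
  11 | --11,-0-1,1-1-,10--
  14 | -11-,1-1-
Essential prime implicants: -00-, 0--1
Petrick residual → 1-1-
Minimum SOP uses 3 PIs: b'c' + a'd + ac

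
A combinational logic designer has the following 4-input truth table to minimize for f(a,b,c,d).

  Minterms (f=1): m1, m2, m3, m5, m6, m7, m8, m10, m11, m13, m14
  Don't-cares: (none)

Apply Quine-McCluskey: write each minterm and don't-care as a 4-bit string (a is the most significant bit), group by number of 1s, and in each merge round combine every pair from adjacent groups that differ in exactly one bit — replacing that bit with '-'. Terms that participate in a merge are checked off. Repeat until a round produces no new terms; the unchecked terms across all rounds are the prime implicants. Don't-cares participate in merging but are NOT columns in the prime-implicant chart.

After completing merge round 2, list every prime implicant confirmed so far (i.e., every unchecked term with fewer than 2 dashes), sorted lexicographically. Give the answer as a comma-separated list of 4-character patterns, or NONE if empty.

-101, 10-0

Round 0: 0001✓ 0010✓ 0011✓ 0101✓ 0110✓ 0111✓ 1000✓ 1010✓ 1011✓ 1101✓ 1110✓
Round 1: -010✓ -011✓ -101 -110✓ 0-01✓ 0-10✓ 0-11✓ 00-1✓ 001-✓ 01-1✓ 011-✓ 1-10✓ 10-0 101-✓
Round 2: --10 -01- 0--1 0-1-
PIs = {--10, -01-, -101, 0--1, 0-1-, 10-0}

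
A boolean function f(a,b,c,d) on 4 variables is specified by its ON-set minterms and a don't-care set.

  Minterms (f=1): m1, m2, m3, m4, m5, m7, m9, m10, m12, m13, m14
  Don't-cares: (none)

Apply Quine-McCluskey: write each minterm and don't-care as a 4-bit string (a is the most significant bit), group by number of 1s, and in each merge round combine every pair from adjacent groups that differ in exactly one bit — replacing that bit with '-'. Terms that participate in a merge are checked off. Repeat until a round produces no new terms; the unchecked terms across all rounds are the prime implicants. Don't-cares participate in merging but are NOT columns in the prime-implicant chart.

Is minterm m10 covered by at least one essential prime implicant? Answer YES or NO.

NO

[col 0] 0001*, 0010*, 0011*, 0100*, 0101*, 0111*, 1001*, 1010*, 1100*, 1101*, 1110*
[col 1] -001*, -010, -100*, -101*, 0-01*, 0-11*, 00-1*, 001-, 01-1*, 010-*, 1-01*, 1-10, 11-0, 110-*
[col 2] --01, -10-, 0--1
Prime implicants: --01, -010, -10-, 0--1, 001-, 1-10, 11-0
PI chart (minterm → PIs covering it):
  1 | --01,0--1
  2 | -010,001-
  3 | 0--1,001-
  4 | -10-  (sole → essential)
  5 | --01,-10-,0--1
  7 | 0--1  (sole → essential)
  9 | --01  (sole → essential)
  10 | -010,1-10
  12 | -10-,11-0
  13 | --01,-10-
  14 | 1-10,11-0
Essential prime implicants: --01, -10-, 0--1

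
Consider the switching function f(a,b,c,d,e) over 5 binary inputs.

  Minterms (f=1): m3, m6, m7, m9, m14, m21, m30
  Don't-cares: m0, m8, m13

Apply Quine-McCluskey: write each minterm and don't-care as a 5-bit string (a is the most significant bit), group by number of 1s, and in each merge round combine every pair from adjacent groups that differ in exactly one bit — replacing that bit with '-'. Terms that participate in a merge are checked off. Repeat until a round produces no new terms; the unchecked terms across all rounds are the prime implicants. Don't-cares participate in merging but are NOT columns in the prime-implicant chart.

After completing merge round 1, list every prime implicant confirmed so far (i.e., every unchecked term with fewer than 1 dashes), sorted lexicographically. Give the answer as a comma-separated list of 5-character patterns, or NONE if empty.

Round 0: 00000✓ 00011✓ 00110✓ 00111✓ 01000✓ 01001✓ 01101✓ 01110✓ 10101 11110✓
Round 1: -1110 0-000 0-110 00-11 0011- 01-01 0100-
PIs = {-1110, 0-000, 0-110, 00-11, 0011-, 01-01, 0100-, 10101}

10101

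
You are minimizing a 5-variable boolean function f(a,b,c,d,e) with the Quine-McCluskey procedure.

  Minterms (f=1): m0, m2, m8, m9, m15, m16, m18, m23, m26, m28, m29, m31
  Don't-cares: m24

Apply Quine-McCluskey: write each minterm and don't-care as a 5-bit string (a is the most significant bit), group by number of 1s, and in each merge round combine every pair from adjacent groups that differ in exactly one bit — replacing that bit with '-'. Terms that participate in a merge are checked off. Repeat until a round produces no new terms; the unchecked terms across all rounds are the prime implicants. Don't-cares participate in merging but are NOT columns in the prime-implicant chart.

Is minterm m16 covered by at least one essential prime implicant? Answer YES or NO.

Round 0: 00000✓ 00010✓ 01000✓ 01001✓ 01111✓ 10000✓ 10010✓ 10111✓ 11000✓ 11010✓ 11100✓ 11101✓ 11111✓
Round 1: -0000✓ -0010✓ -1000✓ -1111 0-000✓ 000-0✓ 0100- 1-000✓ 1-010✓ 1-111 100-0✓ 11-00 110-0✓ 111-1 1110-
Round 2: --000 -00-0 1-0-0
PIs = {--000, -00-0, -1111, 0100-, 1-0-0, 1-111, 11-00, 111-1, 1110-}
Coverage chart:
  m0: --000,-00-0
  m2: -00-0 ←essential
  m8: --000,0100-
  m9: 0100- ←essential
  m15: -1111 ←essential
  m16: --000,-00-0,1-0-0
  m18: -00-0,1-0-0
  m23: 1-111 ←essential
  m26: 1-0-0 ←essential
  m28: 11-00,1110-
  m29: 111-1,1110-
  m31: -1111,1-111,111-1
Essential: -00-0, -1111, 0100-, 1-0-0, 1-111

YES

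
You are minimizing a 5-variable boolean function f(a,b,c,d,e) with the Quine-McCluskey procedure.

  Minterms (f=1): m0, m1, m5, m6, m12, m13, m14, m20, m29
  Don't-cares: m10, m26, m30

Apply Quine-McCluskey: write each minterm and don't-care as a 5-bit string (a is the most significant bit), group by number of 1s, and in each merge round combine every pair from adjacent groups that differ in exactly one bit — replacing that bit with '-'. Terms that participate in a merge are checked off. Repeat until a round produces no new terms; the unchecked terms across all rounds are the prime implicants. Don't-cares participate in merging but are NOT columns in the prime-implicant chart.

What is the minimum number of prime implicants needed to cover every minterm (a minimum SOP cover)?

6

size-2^0 implicants → 00000(✓)  00001(✓)  00101(✓)  00110(✓)  01010(✓)  01100(✓)  01101(✓)  01110(✓)  10100  11010(✓)  11101(✓)  11110(✓)
size-2^1 implicants → -1010(✓)  -1101  -1110(✓)  0-101  0-110  00-01  0000-  01-10(✓)  011-0  0110-  11-10(✓)
size-2^2 implicants → -1-10
Unchecked terms (primes): -1-10, -1101, 0-101, 0-110, 00-01, 0000-, 011-0, 0110-, 10100
Minterm coverage:
  m0 ⊆ 0000- [E]
  m1 ⊆ 00-01,0000-
  m5 ⊆ 0-101,00-01
  m6 ⊆ 0-110 [E]
  m12 ⊆ 011-0,0110-
  m13 ⊆ -1101,0-101,0110-
  m14 ⊆ -1-10,0-110,011-0
  m20 ⊆ 10100 [E]
  m29 ⊆ -1101 [E]
E = {-1101, 0-110, 0000-, 10100}
Petrick residual → 0-101, 011-0
Cover = bcd'e + a'cd'e + a'cde' + a'b'c'd' + a'bce' + ab'cd'e'  |cover|=6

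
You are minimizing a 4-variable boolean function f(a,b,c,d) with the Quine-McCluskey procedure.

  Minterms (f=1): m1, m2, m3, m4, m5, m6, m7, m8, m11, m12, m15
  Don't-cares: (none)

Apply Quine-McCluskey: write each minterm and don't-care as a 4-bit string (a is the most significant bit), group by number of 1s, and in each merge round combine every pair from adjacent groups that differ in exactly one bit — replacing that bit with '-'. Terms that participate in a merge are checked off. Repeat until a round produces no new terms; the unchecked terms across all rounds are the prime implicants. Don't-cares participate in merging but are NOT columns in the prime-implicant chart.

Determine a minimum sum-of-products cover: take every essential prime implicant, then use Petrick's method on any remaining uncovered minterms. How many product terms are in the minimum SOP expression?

size-2^0 implicants → 0001(✓)  0010(✓)  0011(✓)  0100(✓)  0101(✓)  0110(✓)  0111(✓)  1000(✓)  1011(✓)  1100(✓)  1111(✓)
size-2^1 implicants → -011(✓)  -100  -111(✓)  0-01(✓)  0-10(✓)  0-11(✓)  00-1(✓)  001-(✓)  01-0(✓)  01-1(✓)  010-(✓)  011-(✓)  1-00  1-11(✓)
size-2^2 implicants → --11  0--1  0-1-  01--
Unchecked terms (primes): --11, -100, 0--1, 0-1-, 01--, 1-00
Minterm coverage:
  m1 ⊆ 0--1 [E]
  m2 ⊆ 0-1- [E]
  m3 ⊆ --11,0--1,0-1-
  m4 ⊆ -100,01--
  m5 ⊆ 0--1,01--
  m6 ⊆ 0-1-,01--
  m7 ⊆ --11,0--1,0-1-,01--
  m8 ⊆ 1-00 [E]
  m11 ⊆ --11 [E]
  m12 ⊆ -100,1-00
  m15 ⊆ --11 [E]
E = {--11, 0--1, 0-1-, 1-00}
Petrick residual → -100
Cover = cd + bc'd' + a'd + a'c + ac'd'  |cover|=5

5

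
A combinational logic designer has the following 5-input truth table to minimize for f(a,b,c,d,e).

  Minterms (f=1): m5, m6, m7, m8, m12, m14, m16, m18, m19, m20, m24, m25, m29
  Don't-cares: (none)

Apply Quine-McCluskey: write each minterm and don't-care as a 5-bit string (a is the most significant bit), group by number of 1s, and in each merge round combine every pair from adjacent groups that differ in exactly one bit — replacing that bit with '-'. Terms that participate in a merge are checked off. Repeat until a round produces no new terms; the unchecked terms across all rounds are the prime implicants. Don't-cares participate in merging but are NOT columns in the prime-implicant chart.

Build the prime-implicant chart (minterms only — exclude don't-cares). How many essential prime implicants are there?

4

[col 0] 00101*, 00110*, 00111*, 01000*, 01100*, 01110*, 10000*, 10010*, 10011*, 10100*, 11000*, 11001*, 11101*
[col 1] -1000, 0-110, 001-1, 0011-, 01-00, 011-0, 1-000, 10-00, 100-0, 1001-, 11-01, 1100-
Prime implicants: -1000, 0-110, 001-1, 0011-, 01-00, 011-0, 1-000, 10-00, 100-0, 1001-, 11-01, 1100-
PI chart (minterm → PIs covering it):
  5 | 001-1  (sole → essential)
  6 | 0-110,0011-
  7 | 001-1,0011-
  8 | -1000,01-00
  12 | 01-00,011-0
  14 | 0-110,011-0
  16 | 1-000,10-00,100-0
  18 | 100-0,1001-
  19 | 1001-  (sole → essential)
  20 | 10-00  (sole → essential)
  24 | -1000,1-000,1100-
  25 | 11-01,1100-
  29 | 11-01  (sole → essential)
Essential prime implicants: 001-1, 10-00, 1001-, 11-01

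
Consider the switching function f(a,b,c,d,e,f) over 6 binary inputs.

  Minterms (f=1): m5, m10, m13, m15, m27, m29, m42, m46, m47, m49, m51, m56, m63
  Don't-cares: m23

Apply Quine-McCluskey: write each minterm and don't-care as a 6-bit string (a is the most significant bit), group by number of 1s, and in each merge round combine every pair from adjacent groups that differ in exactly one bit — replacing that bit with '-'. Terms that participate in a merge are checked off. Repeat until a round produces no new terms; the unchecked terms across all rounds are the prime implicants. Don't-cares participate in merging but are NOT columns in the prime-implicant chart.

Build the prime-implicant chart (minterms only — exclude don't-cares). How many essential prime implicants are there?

7

Round 0: 000101✓ 001010✓ 001101✓ 001111✓ 010111 011011 011101✓ 101010✓ 101110✓ 101111✓ 110001✓ 110011✓ 111000 111111✓
Round 1: -01010 -01111 0-1101 00-101 0011-1 1-1111 101-10 10111- 1100-1
PIs = {-01010, -01111, 0-1101, 00-101, 0011-1, 010111, 011011, 1-1111, 101-10, 10111-, 1100-1, 111000}
Coverage chart:
  m5: 00-101 ←essential
  m10: -01010 ←essential
  m13: 0-1101,00-101,0011-1
  m15: -01111,0011-1
  m27: 011011 ←essential
  m29: 0-1101 ←essential
  m42: -01010,101-10
  m46: 101-10,10111-
  m47: -01111,1-1111,10111-
  m49: 1100-1 ←essential
  m51: 1100-1 ←essential
  m56: 111000 ←essential
  m63: 1-1111 ←essential
Essential: -01010, 0-1101, 00-101, 011011, 1-1111, 1100-1, 111000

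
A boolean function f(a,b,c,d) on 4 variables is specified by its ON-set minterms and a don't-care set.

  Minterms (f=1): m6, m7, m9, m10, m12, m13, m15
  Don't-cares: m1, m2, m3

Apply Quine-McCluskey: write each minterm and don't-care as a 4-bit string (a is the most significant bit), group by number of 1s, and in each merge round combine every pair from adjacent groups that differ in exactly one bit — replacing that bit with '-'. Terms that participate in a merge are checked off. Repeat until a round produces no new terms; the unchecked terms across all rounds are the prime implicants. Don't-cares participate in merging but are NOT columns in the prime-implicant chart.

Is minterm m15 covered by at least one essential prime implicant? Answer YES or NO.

NO

Round 0: 0001✓ 0010✓ 0011✓ 0110✓ 0111✓ 1001✓ 1010✓ 1100✓ 1101✓ 1111✓
Round 1: -001 -010 -111 0-10✓ 0-11✓ 00-1 001-✓ 011-✓ 1-01 11-1 110-
Round 2: 0-1-
PIs = {-001, -010, -111, 0-1-, 00-1, 1-01, 11-1, 110-}
Coverage chart:
  m6: 0-1- ←essential
  m7: -111,0-1-
  m9: -001,1-01
  m10: -010 ←essential
  m12: 110- ←essential
  m13: 1-01,11-1,110-
  m15: -111,11-1
Essential: -010, 0-1-, 110-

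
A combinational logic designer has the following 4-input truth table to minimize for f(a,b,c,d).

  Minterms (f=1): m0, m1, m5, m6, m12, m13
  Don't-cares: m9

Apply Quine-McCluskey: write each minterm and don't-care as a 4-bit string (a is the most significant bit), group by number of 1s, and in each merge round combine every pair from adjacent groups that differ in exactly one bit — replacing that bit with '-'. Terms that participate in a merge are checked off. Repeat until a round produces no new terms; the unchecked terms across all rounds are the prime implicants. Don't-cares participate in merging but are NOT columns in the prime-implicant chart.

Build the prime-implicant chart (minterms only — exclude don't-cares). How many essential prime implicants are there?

4

[col 0] 0000*, 0001*, 0101*, 0110, 1001*, 1100*, 1101*
[col 1] -001*, -101*, 0-01*, 000-, 1-01*, 110-
[col 2] --01
Prime implicants: --01, 000-, 0110, 110-
PI chart (minterm → PIs covering it):
  0 | 000-  (sole → essential)
  1 | --01,000-
  5 | --01  (sole → essential)
  6 | 0110  (sole → essential)
  12 | 110-  (sole → essential)
  13 | --01,110-
Essential prime implicants: --01, 000-, 0110, 110-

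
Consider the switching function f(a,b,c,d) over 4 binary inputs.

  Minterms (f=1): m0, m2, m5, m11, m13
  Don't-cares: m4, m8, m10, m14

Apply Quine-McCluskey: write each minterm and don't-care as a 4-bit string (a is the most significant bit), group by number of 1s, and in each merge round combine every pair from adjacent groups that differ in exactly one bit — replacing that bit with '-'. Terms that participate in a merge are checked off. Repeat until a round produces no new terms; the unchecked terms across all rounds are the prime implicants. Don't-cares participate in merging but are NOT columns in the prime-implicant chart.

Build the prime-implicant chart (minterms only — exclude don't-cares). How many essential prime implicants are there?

3

Round 0: 0000✓ 0010✓ 0100✓ 0101✓ 1000✓ 1010✓ 1011✓ 1101✓ 1110✓
Round 1: -000✓ -010✓ -101 0-00 00-0✓ 010- 1-10 10-0✓ 101-
Round 2: -0-0
PIs = {-0-0, -101, 0-00, 010-, 1-10, 101-}
Coverage chart:
  m0: -0-0,0-00
  m2: -0-0 ←essential
  m5: -101,010-
  m11: 101- ←essential
  m13: -101 ←essential
Essential: -0-0, -101, 101-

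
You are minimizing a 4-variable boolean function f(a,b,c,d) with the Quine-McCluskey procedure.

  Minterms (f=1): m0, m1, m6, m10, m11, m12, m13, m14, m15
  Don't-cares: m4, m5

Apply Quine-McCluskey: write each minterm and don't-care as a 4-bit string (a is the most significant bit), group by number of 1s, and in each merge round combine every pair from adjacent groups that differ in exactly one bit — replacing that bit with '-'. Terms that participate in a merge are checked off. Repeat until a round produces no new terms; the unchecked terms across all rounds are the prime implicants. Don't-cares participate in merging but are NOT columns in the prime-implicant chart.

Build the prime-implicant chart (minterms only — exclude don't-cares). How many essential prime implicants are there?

3

Round 0: 0000✓ 0001✓ 0100✓ 0101✓ 0110✓ 1010✓ 1011✓ 1100✓ 1101✓ 1110✓ 1111✓
Round 1: -100✓ -101✓ -110✓ 0-00✓ 0-01✓ 000-✓ 01-0✓ 010-✓ 1-10✓ 1-11✓ 101-✓ 11-0✓ 11-1✓ 110-✓ 111-✓
Round 2: -1-0 -10- 0-0- 1-1- 11--
PIs = {-1-0, -10-, 0-0-, 1-1-, 11--}
Coverage chart:
  m0: 0-0- ←essential
  m1: 0-0- ←essential
  m6: -1-0 ←essential
  m10: 1-1- ←essential
  m11: 1-1- ←essential
  m12: -1-0,-10-,11--
  m13: -10-,11--
  m14: -1-0,1-1-,11--
  m15: 1-1-,11--
Essential: -1-0, 0-0-, 1-1-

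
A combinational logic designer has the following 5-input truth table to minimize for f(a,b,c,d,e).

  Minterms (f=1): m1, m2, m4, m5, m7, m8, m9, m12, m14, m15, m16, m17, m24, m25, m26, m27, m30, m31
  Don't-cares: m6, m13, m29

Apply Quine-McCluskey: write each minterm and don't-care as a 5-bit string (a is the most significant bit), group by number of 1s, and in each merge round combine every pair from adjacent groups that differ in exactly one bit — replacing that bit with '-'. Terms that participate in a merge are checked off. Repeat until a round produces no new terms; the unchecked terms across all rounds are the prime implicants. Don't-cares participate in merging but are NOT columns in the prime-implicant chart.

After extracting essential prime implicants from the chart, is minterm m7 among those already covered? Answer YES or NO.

[col 0] 00001*, 00010*, 00100*, 00101*, 00110*, 00111*, 01000*, 01001*, 01100*, 01101*, 01110*, 01111*, 10000*, 10001*, 11000*, 11001*, 11010*, 11011*, 11101*, 11110*, 11111*
[col 1] -0001*, -1000*, -1001*, -1101*, -1110*, -1111*, 0-001*, 0-100*, 0-101*, 0-110*, 0-111*, 00-01*, 00-10, 001-0*, 001-1*, 0010-*, 0011-*, 01-00*, 01-01*, 0100-*, 011-0*, 011-1*, 0110-*, 0111-*, 1-000*, 1-001*, 1000-*, 11-01*, 11-10*, 11-11*, 110-0*, 110-1*, 1100-*, 1101-*, 111-1*, 1111-*
[col 2] --001, -1-01, -100-, -11-1, -111-, 0--01, 0-1-0*, 0-1-1*, 0-10-*, 0-11-*, 001--*, 01-0-, 011--*, 1-00-, 11--1, 11-1-, 110--
[col 3] 0-1--
Prime implicants: --001, -1-01, -100-, -11-1, -111-, 0--01, 0-1--, 00-10, 01-0-, 1-00-, 11--1, 11-1-, 110--
PI chart (minterm → PIs covering it):
  1 | --001,0--01
  2 | 00-10  (sole → essential)
  4 | 0-1--  (sole → essential)
  5 | 0--01,0-1--
  7 | 0-1--  (sole → essential)
  8 | -100-,01-0-
  9 | --001,-1-01,-100-,0--01,01-0-
  12 | 0-1--,01-0-
  14 | -111-,0-1--
  15 | -11-1,-111-,0-1--
  16 | 1-00-  (sole → essential)
  17 | --001,1-00-
  24 | -100-,1-00-,110--
  25 | --001,-1-01,-100-,1-00-,11--1,110--
  26 | 11-1-,110--
  27 | 11--1,11-1-,110--
  30 | -111-,11-1-
  31 | -11-1,-111-,11--1,11-1-
Essential prime implicants: 0-1--, 00-10, 1-00-

YES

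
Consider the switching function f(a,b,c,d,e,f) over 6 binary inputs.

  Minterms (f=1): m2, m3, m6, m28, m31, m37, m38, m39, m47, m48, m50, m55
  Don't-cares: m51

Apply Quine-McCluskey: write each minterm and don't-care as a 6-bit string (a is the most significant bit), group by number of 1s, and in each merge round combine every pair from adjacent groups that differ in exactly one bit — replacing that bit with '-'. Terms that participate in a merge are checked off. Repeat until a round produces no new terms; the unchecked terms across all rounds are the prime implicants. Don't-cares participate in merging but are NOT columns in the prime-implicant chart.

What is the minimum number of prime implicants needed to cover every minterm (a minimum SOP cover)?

8

size-2^0 implicants → 000010(✓)  000011(✓)  000110(✓)  011100  011111  100101(✓)  100110(✓)  100111(✓)  101111(✓)  110000(✓)  110010(✓)  110011(✓)  110111(✓)
size-2^1 implicants → -00110  000-10  00001-  1-0111  10-111  1001-1  10011-  110-11  1100-0  11001-
Unchecked terms (primes): -00110, 000-10, 00001-, 011100, 011111, 1-0111, 10-111, 1001-1, 10011-, 110-11, 1100-0, 11001-
Minterm coverage:
  m2 ⊆ 000-10,00001-
  m3 ⊆ 00001- [E]
  m6 ⊆ -00110,000-10
  m28 ⊆ 011100 [E]
  m31 ⊆ 011111 [E]
  m37 ⊆ 1001-1 [E]
  m38 ⊆ -00110,10011-
  m39 ⊆ 1-0111,10-111,1001-1,10011-
  m47 ⊆ 10-111 [E]
  m48 ⊆ 1100-0 [E]
  m50 ⊆ 1100-0,11001-
  m55 ⊆ 1-0111,110-11
E = {00001-, 011100, 011111, 10-111, 1001-1, 1100-0}
Petrick residual → -00110, 1-0111
Cover = b'c'def' + a'b'c'd'e + a'bcde'f' + a'bcdef + ac'def + ab'def + ab'c'df + abc'd'f'  |cover|=8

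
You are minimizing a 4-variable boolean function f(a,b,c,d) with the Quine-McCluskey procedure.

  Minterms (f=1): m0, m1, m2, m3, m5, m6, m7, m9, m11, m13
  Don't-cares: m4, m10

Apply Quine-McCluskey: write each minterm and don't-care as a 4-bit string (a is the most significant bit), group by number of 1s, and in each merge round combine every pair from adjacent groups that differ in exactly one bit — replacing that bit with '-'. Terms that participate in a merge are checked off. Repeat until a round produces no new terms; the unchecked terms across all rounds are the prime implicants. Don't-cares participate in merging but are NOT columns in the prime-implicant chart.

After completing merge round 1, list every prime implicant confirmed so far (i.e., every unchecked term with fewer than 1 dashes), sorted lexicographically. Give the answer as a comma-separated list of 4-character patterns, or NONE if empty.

size-2^0 implicants → 0000(✓)  0001(✓)  0010(✓)  0011(✓)  0100(✓)  0101(✓)  0110(✓)  0111(✓)  1001(✓)  1010(✓)  1011(✓)  1101(✓)
size-2^1 implicants → -001(✓)  -010(✓)  -011(✓)  -101(✓)  0-00(✓)  0-01(✓)  0-10(✓)  0-11(✓)  00-0(✓)  00-1(✓)  000-(✓)  001-(✓)  01-0(✓)  01-1(✓)  010-(✓)  011-(✓)  1-01(✓)  10-1(✓)  101-(✓)
size-2^2 implicants → --01  -0-1  -01-  0--0(✓)  0--1(✓)  0-0-(✓)  0-1-(✓)  00--(✓)  01--(✓)
size-2^3 implicants → 0---
Unchecked terms (primes): --01, -0-1, -01-, 0---

NONE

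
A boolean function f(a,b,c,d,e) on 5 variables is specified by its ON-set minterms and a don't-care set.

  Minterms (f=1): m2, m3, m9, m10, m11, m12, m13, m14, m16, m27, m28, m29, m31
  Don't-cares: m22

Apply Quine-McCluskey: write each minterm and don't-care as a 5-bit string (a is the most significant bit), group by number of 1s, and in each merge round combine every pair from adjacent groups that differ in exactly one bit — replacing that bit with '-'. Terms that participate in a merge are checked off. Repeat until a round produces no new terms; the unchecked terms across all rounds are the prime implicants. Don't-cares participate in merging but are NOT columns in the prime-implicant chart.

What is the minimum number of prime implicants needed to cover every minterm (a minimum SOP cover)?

size-2^0 implicants → 00010(✓)  00011(✓)  01001(✓)  01010(✓)  01011(✓)  01100(✓)  01101(✓)  01110(✓)  10000  10110  11011(✓)  11100(✓)  11101(✓)  11111(✓)
size-2^1 implicants → -1011  -1100(✓)  -1101(✓)  0-010(✓)  0-011(✓)  0001-(✓)  01-01  01-10  010-1  0101-(✓)  011-0  0110-(✓)  11-11  111-1  1110-(✓)
size-2^2 implicants → -110-  0-01-
Unchecked terms (primes): -1011, -110-, 0-01-, 01-01, 01-10, 010-1, 011-0, 10000, 10110, 11-11, 111-1
Minterm coverage:
  m2 ⊆ 0-01- [E]
  m3 ⊆ 0-01- [E]
  m9 ⊆ 01-01,010-1
  m10 ⊆ 0-01-,01-10
  m11 ⊆ -1011,0-01-,010-1
  m12 ⊆ -110-,011-0
  m13 ⊆ -110-,01-01
  m14 ⊆ 01-10,011-0
  m16 ⊆ 10000 [E]
  m27 ⊆ -1011,11-11
  m28 ⊆ -110- [E]
  m29 ⊆ -110-,111-1
  m31 ⊆ 11-11,111-1
E = {-110-, 0-01-, 10000}
Petrick residual → 01-01, 01-10, 11-11
Cover = bcd' + a'c'd + a'bd'e + a'bde' + ab'c'd'e' + abde  |cover|=6

6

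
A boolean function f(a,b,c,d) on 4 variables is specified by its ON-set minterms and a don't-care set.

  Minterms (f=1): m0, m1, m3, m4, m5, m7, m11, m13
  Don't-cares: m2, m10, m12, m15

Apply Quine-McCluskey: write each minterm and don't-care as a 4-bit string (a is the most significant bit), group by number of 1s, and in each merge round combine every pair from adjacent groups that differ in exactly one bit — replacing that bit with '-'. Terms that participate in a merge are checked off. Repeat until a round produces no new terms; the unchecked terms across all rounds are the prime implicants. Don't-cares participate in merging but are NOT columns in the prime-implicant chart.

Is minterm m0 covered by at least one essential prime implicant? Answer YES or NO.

NO

size-2^0 implicants → 0000(✓)  0001(✓)  0010(✓)  0011(✓)  0100(✓)  0101(✓)  0111(✓)  1010(✓)  1011(✓)  1100(✓)  1101(✓)  1111(✓)
size-2^1 implicants → -010(✓)  -011(✓)  -100(✓)  -101(✓)  -111(✓)  0-00(✓)  0-01(✓)  0-11(✓)  00-0(✓)  00-1(✓)  000-(✓)  001-(✓)  01-1(✓)  010-(✓)  1-11(✓)  101-(✓)  11-1(✓)  110-(✓)
size-2^2 implicants → --11  -01-  -1-1  -10-  0--1  0-0-  00--
Unchecked terms (primes): --11, -01-, -1-1, -10-, 0--1, 0-0-, 00--
Minterm coverage:
  m0 ⊆ 0-0-,00--
  m1 ⊆ 0--1,0-0-,00--
  m3 ⊆ --11,-01-,0--1,00--
  m4 ⊆ -10-,0-0-
  m5 ⊆ -1-1,-10-,0--1,0-0-
  m7 ⊆ --11,-1-1,0--1
  m11 ⊆ --11,-01-
  m13 ⊆ -1-1,-10-
(no essential prime implicants)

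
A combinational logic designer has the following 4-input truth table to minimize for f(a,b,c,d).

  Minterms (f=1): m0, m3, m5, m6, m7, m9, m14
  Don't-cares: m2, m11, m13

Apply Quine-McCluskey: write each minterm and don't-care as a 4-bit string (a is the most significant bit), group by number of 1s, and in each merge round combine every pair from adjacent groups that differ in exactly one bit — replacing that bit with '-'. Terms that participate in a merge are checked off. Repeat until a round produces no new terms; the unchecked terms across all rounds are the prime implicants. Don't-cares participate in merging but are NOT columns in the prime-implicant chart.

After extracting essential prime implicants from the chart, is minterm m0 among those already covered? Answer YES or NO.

YES

size-2^0 implicants → 0000(✓)  0010(✓)  0011(✓)  0101(✓)  0110(✓)  0111(✓)  1001(✓)  1011(✓)  1101(✓)  1110(✓)
size-2^1 implicants → -011  -101  -110  0-10(✓)  0-11(✓)  00-0  001-(✓)  01-1  011-(✓)  1-01  10-1
size-2^2 implicants → 0-1-
Unchecked terms (primes): -011, -101, -110, 0-1-, 00-0, 01-1, 1-01, 10-1
Minterm coverage:
  m0 ⊆ 00-0 [E]
  m3 ⊆ -011,0-1-
  m5 ⊆ -101,01-1
  m6 ⊆ -110,0-1-
  m7 ⊆ 0-1-,01-1
  m9 ⊆ 1-01,10-1
  m14 ⊆ -110 [E]
E = {-110, 00-0}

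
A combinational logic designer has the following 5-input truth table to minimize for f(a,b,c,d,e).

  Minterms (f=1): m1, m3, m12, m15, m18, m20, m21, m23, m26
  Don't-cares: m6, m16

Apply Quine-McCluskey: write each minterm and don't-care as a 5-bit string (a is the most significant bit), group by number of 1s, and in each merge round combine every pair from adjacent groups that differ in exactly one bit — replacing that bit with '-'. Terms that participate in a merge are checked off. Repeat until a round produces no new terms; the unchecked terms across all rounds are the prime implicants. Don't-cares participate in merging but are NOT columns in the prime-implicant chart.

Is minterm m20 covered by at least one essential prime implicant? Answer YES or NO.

NO

Round 0: 00001✓ 00011✓ 00110 01100 01111 10000✓ 10010✓ 10100✓ 10101✓ 10111✓ 11010✓
Round 1: 000-1 1-010 10-00 100-0 101-1 1010-
PIs = {000-1, 00110, 01100, 01111, 1-010, 10-00, 100-0, 101-1, 1010-}
Coverage chart:
  m1: 000-1 ←essential
  m3: 000-1 ←essential
  m12: 01100 ←essential
  m15: 01111 ←essential
  m18: 1-010,100-0
  m20: 10-00,1010-
  m21: 101-1,1010-
  m23: 101-1 ←essential
  m26: 1-010 ←essential
Essential: 000-1, 01100, 01111, 1-010, 101-1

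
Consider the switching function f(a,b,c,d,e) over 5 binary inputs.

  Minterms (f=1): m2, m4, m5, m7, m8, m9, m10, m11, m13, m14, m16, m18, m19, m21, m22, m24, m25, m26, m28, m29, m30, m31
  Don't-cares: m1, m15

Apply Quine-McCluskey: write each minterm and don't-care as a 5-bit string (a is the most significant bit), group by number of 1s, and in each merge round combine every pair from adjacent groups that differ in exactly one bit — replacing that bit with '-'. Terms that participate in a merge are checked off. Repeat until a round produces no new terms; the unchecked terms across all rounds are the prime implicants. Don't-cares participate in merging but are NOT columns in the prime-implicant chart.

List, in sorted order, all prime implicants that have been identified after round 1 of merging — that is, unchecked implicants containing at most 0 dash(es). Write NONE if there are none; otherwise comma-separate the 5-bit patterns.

NONE

[col 0] 00001*, 00010*, 00100*, 00101*, 00111*, 01000*, 01001*, 01010*, 01011*, 01101*, 01110*, 01111*, 10000*, 10010*, 10011*, 10101*, 10110*, 11000*, 11001*, 11010*, 11100*, 11101*, 11110*, 11111*
[col 1] -0010*, -0101*, -1000*, -1001*, -1010*, -1101*, -1110*, -1111*, 0-001*, 0-010*, 0-101*, 0-111*, 00-01*, 001-1*, 0010-, 01-01*, 01-10*, 01-11*, 010-0*, 010-1*, 0100-*, 0101-*, 011-1*, 0111-*, 1-000*, 1-010*, 1-101*, 1-110*, 10-10*, 100-0*, 1001-, 11-00*, 11-01*, 11-10*, 110-0*, 1100-*, 111-0*, 111-1*, 1110-*, 1111-*
[col 2] --010, --101, -1-01, -1-10, -10-0, -100-, -11-1, -111-, 0--01, 0-1-1, 01--1, 01-1-, 010--, 1--10, 1-0-0, 11--0, 11-0-, 111--
Prime implicants: --010, --101, -1-01, -1-10, -10-0, -100-, -11-1, -111-, 0--01, 0-1-1, 0010-, 01--1, 01-1-, 010--, 1--10, 1-0-0, 1001-, 11--0, 11-0-, 111--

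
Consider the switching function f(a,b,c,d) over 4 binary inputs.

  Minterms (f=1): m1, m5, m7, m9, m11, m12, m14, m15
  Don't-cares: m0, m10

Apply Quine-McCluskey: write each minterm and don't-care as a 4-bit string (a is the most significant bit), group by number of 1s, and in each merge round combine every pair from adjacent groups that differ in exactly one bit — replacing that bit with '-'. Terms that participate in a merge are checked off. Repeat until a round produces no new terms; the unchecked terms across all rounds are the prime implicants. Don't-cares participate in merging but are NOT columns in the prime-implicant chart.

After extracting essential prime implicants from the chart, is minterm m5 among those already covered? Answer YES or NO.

[col 0] 0000*, 0001*, 0101*, 0111*, 1001*, 1010*, 1011*, 1100*, 1110*, 1111*
[col 1] -001, -111, 0-01, 000-, 01-1, 1-10*, 1-11*, 10-1, 101-*, 11-0, 111-*
[col 2] 1-1-
Prime implicants: -001, -111, 0-01, 000-, 01-1, 1-1-, 10-1, 11-0
PI chart (minterm → PIs covering it):
  1 | -001,0-01,000-
  5 | 0-01,01-1
  7 | -111,01-1
  9 | -001,10-1
  11 | 1-1-,10-1
  12 | 11-0  (sole → essential)
  14 | 1-1-,11-0
  15 | -111,1-1-
Essential prime implicants: 11-0

NO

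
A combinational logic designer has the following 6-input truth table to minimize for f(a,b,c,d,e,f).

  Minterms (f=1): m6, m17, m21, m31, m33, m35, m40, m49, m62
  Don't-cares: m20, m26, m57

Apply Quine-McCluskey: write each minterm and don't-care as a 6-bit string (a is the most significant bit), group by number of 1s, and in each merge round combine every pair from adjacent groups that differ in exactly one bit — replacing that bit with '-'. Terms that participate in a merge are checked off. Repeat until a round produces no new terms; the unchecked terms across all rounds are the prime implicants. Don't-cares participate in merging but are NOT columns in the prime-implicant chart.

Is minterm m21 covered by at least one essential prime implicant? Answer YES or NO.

NO

[col 0] 000110, 010001*, 010100*, 010101*, 011010, 011111, 100001*, 100011*, 101000, 110001*, 111001*, 111110
[col 1] -10001, 010-01, 01010-, 1-0001, 1000-1, 11-001
Prime implicants: -10001, 000110, 010-01, 01010-, 011010, 011111, 1-0001, 1000-1, 101000, 11-001, 111110
PI chart (minterm → PIs covering it):
  6 | 000110  (sole → essential)
  17 | -10001,010-01
  21 | 010-01,01010-
  31 | 011111  (sole → essential)
  33 | 1-0001,1000-1
  35 | 1000-1  (sole → essential)
  40 | 101000  (sole → essential)
  49 | -10001,1-0001,11-001
  62 | 111110  (sole → essential)
Essential prime implicants: 000110, 011111, 1000-1, 101000, 111110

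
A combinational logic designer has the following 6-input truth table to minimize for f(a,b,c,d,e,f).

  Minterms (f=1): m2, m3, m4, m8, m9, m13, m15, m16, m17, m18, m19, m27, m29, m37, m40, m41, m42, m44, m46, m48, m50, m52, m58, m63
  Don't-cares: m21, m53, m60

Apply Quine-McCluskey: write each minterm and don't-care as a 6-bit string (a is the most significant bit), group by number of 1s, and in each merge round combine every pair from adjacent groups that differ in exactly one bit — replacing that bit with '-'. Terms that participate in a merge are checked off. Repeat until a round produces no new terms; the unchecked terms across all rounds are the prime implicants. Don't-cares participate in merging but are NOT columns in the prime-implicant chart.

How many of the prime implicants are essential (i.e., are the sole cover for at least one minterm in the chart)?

8

size-2^0 implicants → 000010(✓)  000011(✓)  000100  001000(✓)  001001(✓)  001101(✓)  001111(✓)  010000(✓)  010001(✓)  010010(✓)  010011(✓)  010101(✓)  011011(✓)  011101(✓)  100101(✓)  101000(✓)  101001(✓)  101010(✓)  101100(✓)  101110(✓)  110000(✓)  110010(✓)  110100(✓)  110101(✓)  111010(✓)  111100(✓)  111111
size-2^1 implicants → -01000(✓)  -01001(✓)  -10000(✓)  -10010(✓)  -10101  0-0010(✓)  0-0011(✓)  0-1101  00001-(✓)  001-01  00100-(✓)  0011-1  01-011  01-101  010-01  0100-0(✓)  0100-1(✓)  01000-(✓)  01001-(✓)  1-0101  1-1010  1-1100  101-00(✓)  101-10(✓)  1010-0(✓)  10100-(✓)  1011-0(✓)  11-010  11-100  110-00  1100-0(✓)  11010-
size-2^2 implicants → -0100-  -100-0  0-001-  0100--  101--0
Unchecked terms (primes): -0100-, -100-0, -10101, 0-001-, 0-1101, 000100, 001-01, 0011-1, 01-011, 01-101, 010-01, 0100--, 1-0101, 1-1010, 1-1100, 101--0, 11-010, 11-100, 110-00, 11010-, 111111
Minterm coverage:
  m2 ⊆ 0-001- [E]
  m3 ⊆ 0-001- [E]
  m4 ⊆ 000100 [E]
  m8 ⊆ -0100- [E]
  m9 ⊆ -0100-,001-01
  m13 ⊆ 0-1101,001-01,0011-1
  m15 ⊆ 0011-1 [E]
  m16 ⊆ -100-0,0100--
  m17 ⊆ 010-01,0100--
  m18 ⊆ -100-0,0-001-,0100--
  m19 ⊆ 0-001-,01-011,0100--
  m27 ⊆ 01-011 [E]
  m29 ⊆ 0-1101,01-101
  m37 ⊆ 1-0101 [E]
  m40 ⊆ -0100-,101--0
  m41 ⊆ -0100- [E]
  m42 ⊆ 1-1010,101--0
  m44 ⊆ 1-1100,101--0
  m46 ⊆ 101--0 [E]
  m48 ⊆ -100-0,110-00
  m50 ⊆ -100-0,11-010
  m52 ⊆ 11-100,110-00,11010-
  m58 ⊆ 1-1010,11-010
  m63 ⊆ 111111 [E]
E = {-0100-, 0-001-, 000100, 0011-1, 01-011, 1-0101, 101--0, 111111}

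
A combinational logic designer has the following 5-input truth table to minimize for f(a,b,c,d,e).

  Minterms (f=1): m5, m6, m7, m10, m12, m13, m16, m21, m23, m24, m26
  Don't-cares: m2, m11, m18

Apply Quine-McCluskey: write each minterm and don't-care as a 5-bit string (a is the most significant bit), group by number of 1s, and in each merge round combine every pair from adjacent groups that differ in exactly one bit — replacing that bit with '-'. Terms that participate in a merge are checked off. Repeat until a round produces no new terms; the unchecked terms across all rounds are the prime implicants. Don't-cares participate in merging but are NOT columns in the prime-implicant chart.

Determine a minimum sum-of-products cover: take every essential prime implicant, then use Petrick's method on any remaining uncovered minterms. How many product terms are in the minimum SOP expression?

Round 0: 00010✓ 00101✓ 00110✓ 00111✓ 01010✓ 01011✓ 01100✓ 01101✓ 10000✓ 10010✓ 10101✓ 10111✓ 11000✓ 11010✓
Round 1: -0010✓ -0101✓ -0111✓ -1010✓ 0-010✓ 0-101 00-10 001-1✓ 0011- 0101- 0110- 1-000✓ 1-010✓ 100-0✓ 101-1✓ 110-0✓
Round 2: --010 -01-1 1-0-0
PIs = {--010, -01-1, 0-101, 00-10, 0011-, 0101-, 0110-, 1-0-0}
Coverage chart:
  m5: -01-1,0-101
  m6: 00-10,0011-
  m7: -01-1,0011-
  m10: --010,0101-
  m12: 0110- ←essential
  m13: 0-101,0110-
  m16: 1-0-0 ←essential
  m21: -01-1 ←essential
  m23: -01-1 ←essential
  m24: 1-0-0 ←essential
  m26: --010,1-0-0
Essential: -01-1, 0110-, 1-0-0
Petrick residual → --010, 00-10
Min cover (5 terms): c'de' + b'ce + a'b'de' + a'bcd' + ac'e'

5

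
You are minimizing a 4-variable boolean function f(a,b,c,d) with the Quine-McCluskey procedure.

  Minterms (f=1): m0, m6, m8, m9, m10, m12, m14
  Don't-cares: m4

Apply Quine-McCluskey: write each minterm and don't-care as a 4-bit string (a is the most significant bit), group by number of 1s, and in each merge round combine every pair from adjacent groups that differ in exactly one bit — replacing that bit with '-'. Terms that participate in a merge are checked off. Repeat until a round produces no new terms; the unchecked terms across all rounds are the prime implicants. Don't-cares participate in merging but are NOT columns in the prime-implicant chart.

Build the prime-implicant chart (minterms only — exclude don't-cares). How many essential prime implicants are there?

4

[col 0] 0000*, 0100*, 0110*, 1000*, 1001*, 1010*, 1100*, 1110*
[col 1] -000*, -100*, -110*, 0-00*, 01-0*, 1-00*, 1-10*, 10-0*, 100-, 11-0*
[col 2] --00, -1-0, 1--0
Prime implicants: --00, -1-0, 1--0, 100-
PI chart (minterm → PIs covering it):
  0 | --00  (sole → essential)
  6 | -1-0  (sole → essential)
  8 | --00,1--0,100-
  9 | 100-  (sole → essential)
  10 | 1--0  (sole → essential)
  12 | --00,-1-0,1--0
  14 | -1-0,1--0
Essential prime implicants: --00, -1-0, 1--0, 100-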